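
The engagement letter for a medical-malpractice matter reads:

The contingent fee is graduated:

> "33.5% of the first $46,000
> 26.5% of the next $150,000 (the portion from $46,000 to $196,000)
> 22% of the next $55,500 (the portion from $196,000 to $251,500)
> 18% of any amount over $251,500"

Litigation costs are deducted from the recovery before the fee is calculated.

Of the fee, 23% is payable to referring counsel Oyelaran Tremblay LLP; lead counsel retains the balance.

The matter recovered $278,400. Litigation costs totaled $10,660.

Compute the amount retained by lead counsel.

$54,125.76

Fee base (net of costs): $278,400 − $10,660 = $267,740
First $46,000 at 33.5% = $15,410.00
Next $150,000 at 26.5% = $39,750.00
Next $55,500 at 22% = $12,210.00
Remaining $16,240 at 18% = $2,923.20
Fee: $15,410.00 + $39,750.00 + $12,210.00 + $2,923.20 = $70,293.20
Referral share: 23% of $70,293.20 = $16,167.44; lead counsel retains $70,293.20 − $16,167.44 = $54,125.76.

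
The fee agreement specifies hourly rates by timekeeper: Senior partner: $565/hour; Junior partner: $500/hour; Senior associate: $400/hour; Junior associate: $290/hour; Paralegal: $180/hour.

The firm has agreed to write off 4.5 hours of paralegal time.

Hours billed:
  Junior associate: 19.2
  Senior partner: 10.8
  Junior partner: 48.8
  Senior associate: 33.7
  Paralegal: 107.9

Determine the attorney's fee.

$68,162.00

Senior partner: 10.8 × $565 = $6,102.00
Junior partner: 48.8 × $500 = $24,400.00
Senior associate: 33.7 × $400 = $13,480.00
Junior associate: 19.2 × $290 = $5,568.00
Paralegal: 107.9 × $180 = $19,422.00
Subtotal: $68,972.00
Write-off: 4.5 × $180 = $810.00
Total: $68,972.00 − $810.00 = $68,162.00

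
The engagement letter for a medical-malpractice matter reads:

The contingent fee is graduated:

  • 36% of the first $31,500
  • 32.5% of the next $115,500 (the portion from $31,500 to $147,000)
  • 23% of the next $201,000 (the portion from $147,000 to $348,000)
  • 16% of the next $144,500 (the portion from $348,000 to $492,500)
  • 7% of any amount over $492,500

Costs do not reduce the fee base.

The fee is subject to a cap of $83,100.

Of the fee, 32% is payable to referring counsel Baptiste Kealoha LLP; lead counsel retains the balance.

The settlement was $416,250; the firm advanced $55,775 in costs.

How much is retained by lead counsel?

$56,508.00

Fee base is the gross recovery, $416,250; costs are reimbursed separately.
First $31,500 at 36% = $11,340.00
Next $115,500 at 32.5% = $37,537.50
Next $201,000 at 23% = $46,230.00
Remaining $68,250 at 16% = $10,920.00
Fee: $11,340.00 + $37,537.50 + $46,230.00 + $10,920.00 = $106,027.50
$106,027.50 exceeds the $83,100 cap, so the fee is capped at $83,100.00.
Referral share: 32% of $83,100.00 = $26,592.00; lead counsel retains $83,100.00 − $26,592.00 = $56,508.00.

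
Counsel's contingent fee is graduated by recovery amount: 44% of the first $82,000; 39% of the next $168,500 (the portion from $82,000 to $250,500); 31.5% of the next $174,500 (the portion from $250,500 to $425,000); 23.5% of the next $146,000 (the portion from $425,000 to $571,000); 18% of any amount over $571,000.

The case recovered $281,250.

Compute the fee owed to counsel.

$111,481.25

First $82,000 at 44% = $36,080.00
Next $168,500 at 39% = $65,715.00
Remaining $30,750 at 31.5% = $9,686.25
Fee: $36,080.00 + $65,715.00 + $9,686.25 = $111,481.25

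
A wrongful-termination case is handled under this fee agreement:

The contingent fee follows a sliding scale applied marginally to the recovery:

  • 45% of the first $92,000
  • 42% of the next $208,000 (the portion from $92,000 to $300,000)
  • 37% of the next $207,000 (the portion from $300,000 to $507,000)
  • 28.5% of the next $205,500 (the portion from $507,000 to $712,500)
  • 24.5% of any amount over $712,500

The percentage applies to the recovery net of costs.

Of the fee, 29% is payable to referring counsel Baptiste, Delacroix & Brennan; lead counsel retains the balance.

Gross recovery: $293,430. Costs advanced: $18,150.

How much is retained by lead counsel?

$84,048.10

Fee base (net of costs): $293,430 − $18,150 = $275,280
First $92,000 at 45% = $41,400.00
Remaining $183,280 at 42% = $76,977.60
Fee: $41,400.00 + $76,977.60 = $118,377.60
Referral share: 29% of $118,377.60 = $34,329.50; lead counsel retains $118,377.60 − $34,329.50 = $84,048.10.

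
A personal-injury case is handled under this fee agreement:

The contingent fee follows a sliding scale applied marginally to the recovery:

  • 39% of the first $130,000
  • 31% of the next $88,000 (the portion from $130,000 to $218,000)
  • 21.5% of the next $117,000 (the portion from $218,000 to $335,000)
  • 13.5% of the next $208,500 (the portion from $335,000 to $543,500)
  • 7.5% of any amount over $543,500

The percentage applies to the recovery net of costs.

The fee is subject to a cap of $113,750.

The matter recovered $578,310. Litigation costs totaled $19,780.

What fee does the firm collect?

$113,750.00

Fee base (net of costs): $578,310 − $19,780 = $558,530
First $130,000 at 39% = $50,700.00
Next $88,000 at 31% = $27,280.00
Next $117,000 at 21.5% = $25,155.00
Next $208,500 at 13.5% = $28,147.50
Remaining $15,030 at 7.5% = $1,127.25
Fee: $50,700.00 + $27,280.00 + $25,155.00 + $28,147.50 + $1,127.25 = $132,409.75
$132,409.75 exceeds the $113,750 cap, so the fee is capped at $113,750.00.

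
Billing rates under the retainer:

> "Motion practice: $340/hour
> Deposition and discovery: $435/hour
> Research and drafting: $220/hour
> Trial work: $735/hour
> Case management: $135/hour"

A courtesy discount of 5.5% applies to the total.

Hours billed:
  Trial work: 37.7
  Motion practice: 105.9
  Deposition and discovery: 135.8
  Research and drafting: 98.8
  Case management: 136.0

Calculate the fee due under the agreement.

$153,925.85

Motion practice: 105.9 × $340 = $36,006.00
Deposition and discovery: 135.8 × $435 = $59,073.00
Research and drafting: 98.8 × $220 = $21,736.00
Trial work: 37.7 × $735 = $27,709.50
Case management: 136.0 × $135 = $18,360.00
Subtotal: $162,884.50
Less 5.5% discount: −$8,958.65
Total: $162,884.50 − $8,958.65 = $153,925.85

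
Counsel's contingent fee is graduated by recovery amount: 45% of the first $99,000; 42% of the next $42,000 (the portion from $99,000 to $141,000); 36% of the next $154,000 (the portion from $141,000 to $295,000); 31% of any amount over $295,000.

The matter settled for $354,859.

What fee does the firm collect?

$136,186.29

First $99,000 at 45% = $44,550.00
Next $42,000 at 42% = $17,640.00
Next $154,000 at 36% = $55,440.00
Remaining $59,859 at 31% = $18,556.29
Fee: $44,550.00 + $17,640.00 + $55,440.00 + $18,556.29 = $136,186.29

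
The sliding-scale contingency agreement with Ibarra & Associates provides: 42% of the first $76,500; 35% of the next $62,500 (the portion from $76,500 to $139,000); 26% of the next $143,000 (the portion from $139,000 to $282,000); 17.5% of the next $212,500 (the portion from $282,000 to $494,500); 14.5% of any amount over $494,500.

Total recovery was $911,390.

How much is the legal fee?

$188,821.55

First $76,500 at 42% = $32,130.00
Next $62,500 at 35% = $21,875.00
Next $143,000 at 26% = $37,180.00
Next $212,500 at 17.5% = $37,187.50
Remaining $416,890 at 14.5% = $60,449.05
Fee: $32,130.00 + $21,875.00 + $37,180.00 + $37,187.50 + $60,449.05 = $188,821.55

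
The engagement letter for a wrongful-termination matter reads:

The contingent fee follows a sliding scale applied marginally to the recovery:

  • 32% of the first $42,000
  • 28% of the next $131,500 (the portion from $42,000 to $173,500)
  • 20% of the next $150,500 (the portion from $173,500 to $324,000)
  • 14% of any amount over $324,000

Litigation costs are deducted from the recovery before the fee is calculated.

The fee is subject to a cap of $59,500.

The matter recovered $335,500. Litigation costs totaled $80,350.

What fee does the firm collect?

$59,500.00

Fee base (net of costs): $335,500 − $80,350 = $255,150
First $42,000 at 32% = $13,440.00
Next $131,500 at 28% = $36,820.00
Remaining $81,650 at 20% = $16,330.00
Fee: $13,440.00 + $36,820.00 + $16,330.00 = $66,590.00
$66,590.00 exceeds the $59,500 cap, so the fee is capped at $59,500.00.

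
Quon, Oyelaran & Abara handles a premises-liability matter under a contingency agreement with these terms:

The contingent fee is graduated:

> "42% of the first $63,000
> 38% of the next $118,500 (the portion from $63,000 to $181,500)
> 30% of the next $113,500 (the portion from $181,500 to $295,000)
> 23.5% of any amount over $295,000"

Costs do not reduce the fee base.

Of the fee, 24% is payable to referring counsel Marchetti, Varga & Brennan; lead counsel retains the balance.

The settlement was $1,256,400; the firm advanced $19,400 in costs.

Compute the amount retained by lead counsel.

$251,916.44

Fee base is the gross recovery, $1,256,400; costs are reimbursed separately.
First $63,000 at 42% = $26,460.00
Next $118,500 at 38% = $45,030.00
Next $113,500 at 30% = $34,050.00
Remaining $961,400 at 23.5% = $225,929.00
Fee: $26,460.00 + $45,030.00 + $34,050.00 + $225,929.00 = $331,469.00
Referral share: 24% of $331,469.00 = $79,552.56; lead counsel retains $331,469.00 − $79,552.56 = $251,916.44.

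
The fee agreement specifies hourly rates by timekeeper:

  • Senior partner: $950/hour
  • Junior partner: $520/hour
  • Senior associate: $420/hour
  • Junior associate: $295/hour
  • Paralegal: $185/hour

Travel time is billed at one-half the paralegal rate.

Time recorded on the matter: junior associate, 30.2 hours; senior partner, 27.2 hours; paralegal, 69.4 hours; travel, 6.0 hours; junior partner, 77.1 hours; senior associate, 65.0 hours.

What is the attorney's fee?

$115,535.00

Senior partner: 27.2 × $950 = $25,840.00
Junior partner: 77.1 × $520 = $40,092.00
Senior associate: 65.0 × $420 = $27,300.00
Junior associate: 30.2 × $295 = $8,909.00
Paralegal: 69.4 × $185 = $12,839.00
Subtotal: $25,840.00 + $40,092.00 + $27,300.00 + $8,909.00 + $12,839.00 = $114,980.00
Travel: 6.0 × ($185 ÷ 2) = 6.0 × $92.50 = $555.00
Total: $114,980.00 + $555.00 = $115,535.00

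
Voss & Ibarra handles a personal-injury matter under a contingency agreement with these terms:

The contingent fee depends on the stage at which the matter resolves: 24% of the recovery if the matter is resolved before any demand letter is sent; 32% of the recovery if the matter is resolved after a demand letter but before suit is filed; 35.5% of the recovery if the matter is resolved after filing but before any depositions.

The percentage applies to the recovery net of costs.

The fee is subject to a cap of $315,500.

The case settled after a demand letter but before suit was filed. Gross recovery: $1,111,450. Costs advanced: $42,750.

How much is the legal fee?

$315,500.00

Fee base (net of costs): $1,111,450 − $42,750 = $1,068,700
The matter settled after a demand letter but before suit was filed, so the 32% rate applies.
$1,068,700 × 32% = $341,984.00
$341,984.00 exceeds the $315,500 cap, so the fee is capped at $315,500.00.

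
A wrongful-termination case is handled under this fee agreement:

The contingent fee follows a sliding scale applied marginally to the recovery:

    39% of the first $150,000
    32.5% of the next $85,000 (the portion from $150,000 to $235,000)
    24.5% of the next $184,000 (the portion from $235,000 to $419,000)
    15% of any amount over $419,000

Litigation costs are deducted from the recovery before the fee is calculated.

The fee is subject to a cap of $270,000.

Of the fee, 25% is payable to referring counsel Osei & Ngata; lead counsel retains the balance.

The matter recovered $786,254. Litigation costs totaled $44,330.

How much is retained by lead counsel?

$134,732.70

Fee base (net of costs): $786,254 − $44,330 = $741,924
First $150,000 at 39% = $58,500.00
Next $85,000 at 32.5% = $27,625.00
Next $184,000 at 24.5% = $45,080.00
Remaining $322,924 at 15% = $48,438.60
Fee: $58,500.00 + $27,625.00 + $45,080.00 + $48,438.60 = $179,643.60
$179,643.60 is under the $270,000 cap.
Referral share: 25% of $179,643.60 = $44,910.90; lead counsel retains $179,643.60 − $44,910.90 = $134,732.70.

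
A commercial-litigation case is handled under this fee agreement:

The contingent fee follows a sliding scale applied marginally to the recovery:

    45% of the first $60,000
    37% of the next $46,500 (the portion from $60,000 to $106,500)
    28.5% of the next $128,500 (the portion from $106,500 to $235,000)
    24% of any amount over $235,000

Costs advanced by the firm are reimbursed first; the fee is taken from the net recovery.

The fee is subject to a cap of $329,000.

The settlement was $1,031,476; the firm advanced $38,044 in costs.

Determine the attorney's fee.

Fee base (net of costs): $1,031,476 − $38,044 = $993,432
First $60,000 at 45% = $27,000.00
Next $46,500 at 37% = $17,205.00
Next $128,500 at 28.5% = $36,622.50
Remaining $758,432 at 24% = $182,023.68
Fee: $27,000.00 + $17,205.00 + $36,622.50 + $182,023.68 = $262,851.18
$262,851.18 is under the $329,000 cap.

$262,851.18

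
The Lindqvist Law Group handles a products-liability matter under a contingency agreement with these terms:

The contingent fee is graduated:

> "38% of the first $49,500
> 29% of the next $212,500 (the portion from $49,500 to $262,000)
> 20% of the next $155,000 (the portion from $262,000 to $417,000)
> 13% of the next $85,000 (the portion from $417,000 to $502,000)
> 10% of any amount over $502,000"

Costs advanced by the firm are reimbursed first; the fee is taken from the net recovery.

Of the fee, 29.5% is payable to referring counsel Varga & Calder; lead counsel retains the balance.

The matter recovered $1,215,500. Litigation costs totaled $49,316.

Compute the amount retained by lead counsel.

$133,176.90

Fee base (net of costs): $1,215,500 − $49,316 = $1,166,184
First $49,500 at 38% = $18,810.00
Next $212,500 at 29% = $61,625.00
Next $155,000 at 20% = $31,000.00
Next $85,000 at 13% = $11,050.00
Remaining $664,184 at 10% = $66,418.40
Fee: $18,810.00 + $61,625.00 + $31,000.00 + $11,050.00 + $66,418.40 = $188,903.40
Referral share: 29.5% of $188,903.40 = $55,726.50; lead counsel retains $188,903.40 − $55,726.50 = $133,176.90.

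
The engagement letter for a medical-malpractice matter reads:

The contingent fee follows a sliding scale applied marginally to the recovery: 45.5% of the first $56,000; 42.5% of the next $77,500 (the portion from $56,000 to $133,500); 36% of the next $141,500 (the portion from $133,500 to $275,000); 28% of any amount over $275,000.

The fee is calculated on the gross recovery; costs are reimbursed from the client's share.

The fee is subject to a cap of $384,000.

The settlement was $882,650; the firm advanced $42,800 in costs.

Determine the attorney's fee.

Fee base is the gross recovery, $882,650; costs are reimbursed separately.
First $56,000 at 45.5% = $25,480.00
Next $77,500 at 42.5% = $32,937.50
Next $141,500 at 36% = $50,940.00
Remaining $607,650 at 28% = $170,142.00
Fee: $25,480.00 + $32,937.50 + $50,940.00 + $170,142.00 = $279,499.50
$279,499.50 is under the $384,000 cap.

$279,499.50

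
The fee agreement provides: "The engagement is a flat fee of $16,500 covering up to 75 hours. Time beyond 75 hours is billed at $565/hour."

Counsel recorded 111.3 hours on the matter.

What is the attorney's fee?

$37,009.50

Flat fee: $16,500.00
Excess hours: 111.3 − 75 = 36.3
Overrun: 36.3 × $565 = $20,509.50
Total: $16,500.00 + $20,509.50 = $37,009.50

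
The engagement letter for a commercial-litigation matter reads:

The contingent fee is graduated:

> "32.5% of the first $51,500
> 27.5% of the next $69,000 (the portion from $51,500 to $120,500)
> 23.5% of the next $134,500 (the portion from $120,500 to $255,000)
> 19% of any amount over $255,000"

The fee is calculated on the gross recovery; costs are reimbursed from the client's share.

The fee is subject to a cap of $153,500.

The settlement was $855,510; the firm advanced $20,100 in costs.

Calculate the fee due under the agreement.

$153,500.00

Fee base is the gross recovery, $855,510; costs are reimbursed separately.
First $51,500 at 32.5% = $16,737.50
Next $69,000 at 27.5% = $18,975.00
Next $134,500 at 23.5% = $31,607.50
Remaining $600,510 at 19% = $114,096.90
Fee: $16,737.50 + $18,975.00 + $31,607.50 + $114,096.90 = $181,416.90
$181,416.90 exceeds the $153,500 cap, so the fee is capped at $153,500.00.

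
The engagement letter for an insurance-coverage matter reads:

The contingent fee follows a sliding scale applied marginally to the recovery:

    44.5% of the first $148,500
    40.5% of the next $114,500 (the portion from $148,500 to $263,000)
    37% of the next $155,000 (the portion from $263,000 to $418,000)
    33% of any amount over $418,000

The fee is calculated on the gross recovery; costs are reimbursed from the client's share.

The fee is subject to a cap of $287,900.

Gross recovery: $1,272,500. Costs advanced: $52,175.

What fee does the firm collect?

Fee base is the gross recovery, $1,272,500; costs are reimbursed separately.
First $148,500 at 44.5% = $66,082.50
Next $114,500 at 40.5% = $46,372.50
Next $155,000 at 37% = $57,350.00
Remaining $854,500 at 33% = $281,985.00
Fee: $66,082.50 + $46,372.50 + $57,350.00 + $281,985.00 = $451,790.00
$451,790.00 exceeds the $287,900 cap, so the fee is capped at $287,900.00.

$287,900.00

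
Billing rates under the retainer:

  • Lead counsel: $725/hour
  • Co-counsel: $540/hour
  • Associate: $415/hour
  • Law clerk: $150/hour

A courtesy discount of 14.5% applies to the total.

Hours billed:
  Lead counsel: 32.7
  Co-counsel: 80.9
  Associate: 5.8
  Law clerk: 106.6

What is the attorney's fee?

Lead counsel: 32.7 × $725 = $23,707.50
Co-counsel: 80.9 × $540 = $43,686.00
Associate: 5.8 × $415 = $2,407.00
Law clerk: 106.6 × $150 = $15,990.00
Subtotal: $85,790.50
Less 14.5% discount: −$12,439.62
Total: $85,790.50 − $12,439.62 = $73,350.88

$73,350.88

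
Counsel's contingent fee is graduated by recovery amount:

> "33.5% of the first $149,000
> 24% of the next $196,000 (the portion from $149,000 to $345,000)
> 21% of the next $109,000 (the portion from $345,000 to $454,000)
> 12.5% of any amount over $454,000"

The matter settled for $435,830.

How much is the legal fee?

First $149,000 at 33.5% = $49,915.00
Next $196,000 at 24% = $47,040.00
Remaining $90,830 at 21% = $19,074.30
Fee: $49,915.00 + $47,040.00 + $19,074.30 = $116,029.30

$116,029.30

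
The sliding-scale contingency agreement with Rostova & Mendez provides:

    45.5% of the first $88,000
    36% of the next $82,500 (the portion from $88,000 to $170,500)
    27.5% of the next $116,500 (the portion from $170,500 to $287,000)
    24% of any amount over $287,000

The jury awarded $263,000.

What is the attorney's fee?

$95,177.50

First $88,000 at 45.5% = $40,040.00
Next $82,500 at 36% = $29,700.00
Remaining $92,500 at 27.5% = $25,437.50
Fee: $40,040.00 + $29,700.00 + $25,437.50 = $95,177.50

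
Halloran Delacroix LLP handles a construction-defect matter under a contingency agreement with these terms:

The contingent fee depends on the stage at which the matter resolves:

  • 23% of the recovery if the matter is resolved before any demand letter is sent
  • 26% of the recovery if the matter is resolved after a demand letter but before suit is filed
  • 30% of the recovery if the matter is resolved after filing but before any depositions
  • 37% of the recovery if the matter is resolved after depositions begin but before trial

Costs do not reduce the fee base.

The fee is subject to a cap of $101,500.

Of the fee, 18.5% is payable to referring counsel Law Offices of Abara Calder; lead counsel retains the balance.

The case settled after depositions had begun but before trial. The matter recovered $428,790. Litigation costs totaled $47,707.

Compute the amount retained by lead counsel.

$82,722.50

Fee base is the gross recovery, $428,790; costs are reimbursed separately.
The matter settled after depositions had begun but before trial, so the 37% rate applies.
$428,790 × 37% = $158,652.30
$158,652.30 exceeds the $101,500 cap, so the fee is capped at $101,500.00.
Referral share: 18.5% of $101,500.00 = $18,777.50; lead counsel retains $101,500.00 − $18,777.50 = $82,722.50.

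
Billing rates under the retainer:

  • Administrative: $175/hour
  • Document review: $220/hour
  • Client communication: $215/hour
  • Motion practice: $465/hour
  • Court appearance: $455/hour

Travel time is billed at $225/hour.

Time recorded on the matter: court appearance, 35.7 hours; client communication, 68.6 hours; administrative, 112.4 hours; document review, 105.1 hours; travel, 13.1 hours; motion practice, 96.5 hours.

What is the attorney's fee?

Administrative: 112.4 × $175 = $19,670.00
Document review: 105.1 × $220 = $23,122.00
Client communication: 68.6 × $215 = $14,749.00
Motion practice: 96.5 × $465 = $44,872.50
Court appearance: 35.7 × $455 = $16,243.50
Subtotal: $19,670.00 + $23,122.00 + $14,749.00 + $44,872.50 + $16,243.50 = $118,657.00
Travel: 13.1 × $225 = $2,947.50
Total: $118,657.00 + $2,947.50 = $121,604.50

$121,604.50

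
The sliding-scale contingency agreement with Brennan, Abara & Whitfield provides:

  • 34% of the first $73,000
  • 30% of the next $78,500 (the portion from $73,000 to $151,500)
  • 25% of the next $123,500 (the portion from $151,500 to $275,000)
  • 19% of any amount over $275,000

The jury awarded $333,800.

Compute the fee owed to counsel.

$90,417.00

First $73,000 at 34% = $24,820.00
Next $78,500 at 30% = $23,550.00
Next $123,500 at 25% = $30,875.00
Remaining $58,800 at 19% = $11,172.00
Fee: $24,820.00 + $23,550.00 + $30,875.00 + $11,172.00 = $90,417.00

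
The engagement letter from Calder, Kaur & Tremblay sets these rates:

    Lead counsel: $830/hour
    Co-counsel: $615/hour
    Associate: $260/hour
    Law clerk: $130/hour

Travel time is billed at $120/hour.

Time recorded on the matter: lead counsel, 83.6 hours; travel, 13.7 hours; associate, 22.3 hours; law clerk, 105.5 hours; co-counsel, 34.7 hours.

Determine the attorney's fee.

Lead counsel: 83.6 × $830 = $69,388.00
Co-counsel: 34.7 × $615 = $21,340.50
Associate: 22.3 × $260 = $5,798.00
Law clerk: 105.5 × $130 = $13,715.00
Subtotal: $69,388.00 + $21,340.50 + $5,798.00 + $13,715.00 = $110,241.50
Travel: 13.7 × $120 = $1,644.00
Total: $110,241.50 + $1,644.00 = $111,885.50

$111,885.50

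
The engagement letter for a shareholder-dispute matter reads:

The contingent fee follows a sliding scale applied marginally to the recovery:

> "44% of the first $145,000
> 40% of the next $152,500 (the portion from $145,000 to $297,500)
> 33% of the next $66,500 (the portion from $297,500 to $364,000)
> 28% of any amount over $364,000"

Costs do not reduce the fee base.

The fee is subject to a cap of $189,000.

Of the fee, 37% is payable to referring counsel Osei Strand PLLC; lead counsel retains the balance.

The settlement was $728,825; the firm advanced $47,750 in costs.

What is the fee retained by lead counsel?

$119,070.00

Fee base is the gross recovery, $728,825; costs are reimbursed separately.
First $145,000 at 44% = $63,800.00
Next $152,500 at 40% = $61,000.00
Next $66,500 at 33% = $21,945.00
Remaining $364,825 at 28% = $102,151.00
Fee: $63,800.00 + $61,000.00 + $21,945.00 + $102,151.00 = $248,896.00
$248,896.00 exceeds the $189,000 cap, so the fee is capped at $189,000.00.
Referral share: 37% of $189,000.00 = $69,930.00; lead counsel retains $189,000.00 − $69,930.00 = $119,070.00.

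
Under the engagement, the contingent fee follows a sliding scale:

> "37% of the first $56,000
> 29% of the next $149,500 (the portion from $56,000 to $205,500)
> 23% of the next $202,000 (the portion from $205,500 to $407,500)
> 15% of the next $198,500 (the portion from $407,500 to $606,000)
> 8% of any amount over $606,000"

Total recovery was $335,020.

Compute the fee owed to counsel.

First $56,000 at 37% = $20,720.00
Next $149,500 at 29% = $43,355.00
Remaining $129,520 at 23% = $29,789.60
Fee: $20,720.00 + $43,355.00 + $29,789.60 = $93,864.60

$93,864.60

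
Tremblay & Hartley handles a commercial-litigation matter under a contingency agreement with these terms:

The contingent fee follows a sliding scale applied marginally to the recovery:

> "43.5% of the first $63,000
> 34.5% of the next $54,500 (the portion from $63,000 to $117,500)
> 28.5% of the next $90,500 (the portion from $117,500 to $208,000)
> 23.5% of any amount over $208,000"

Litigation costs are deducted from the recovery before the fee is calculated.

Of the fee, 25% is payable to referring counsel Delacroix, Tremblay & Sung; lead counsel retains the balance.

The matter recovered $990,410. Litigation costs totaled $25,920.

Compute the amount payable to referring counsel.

Fee base (net of costs): $990,410 − $25,920 = $964,490
First $63,000 at 43.5% = $27,405.00
Next $54,500 at 34.5% = $18,802.50
Next $90,500 at 28.5% = $25,792.50
Remaining $756,490 at 23.5% = $177,775.15
Fee: $27,405.00 + $18,802.50 + $25,792.50 + $177,775.15 = $249,775.15
Referral share: 25% of $249,775.15 = $62,443.79; lead counsel retains $249,775.15 − $62,443.79 = $187,331.36.

$62,443.79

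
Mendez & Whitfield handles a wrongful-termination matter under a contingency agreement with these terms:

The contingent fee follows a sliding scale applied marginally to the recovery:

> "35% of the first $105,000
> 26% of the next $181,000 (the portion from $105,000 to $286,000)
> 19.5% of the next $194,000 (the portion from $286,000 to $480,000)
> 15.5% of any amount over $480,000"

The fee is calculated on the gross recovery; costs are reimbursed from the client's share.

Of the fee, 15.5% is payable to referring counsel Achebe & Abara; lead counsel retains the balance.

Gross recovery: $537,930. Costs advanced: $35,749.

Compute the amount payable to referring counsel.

$20,245.97

Fee base is the gross recovery, $537,930; costs are reimbursed separately.
First $105,000 at 35% = $36,750.00
Next $181,000 at 26% = $47,060.00
Next $194,000 at 19.5% = $37,830.00
Remaining $57,930 at 15.5% = $8,979.15
Fee: $36,750.00 + $47,060.00 + $37,830.00 + $8,979.15 = $130,619.15
Referral share: 15.5% of $130,619.15 = $20,245.97; lead counsel retains $130,619.15 − $20,245.97 = $110,373.18.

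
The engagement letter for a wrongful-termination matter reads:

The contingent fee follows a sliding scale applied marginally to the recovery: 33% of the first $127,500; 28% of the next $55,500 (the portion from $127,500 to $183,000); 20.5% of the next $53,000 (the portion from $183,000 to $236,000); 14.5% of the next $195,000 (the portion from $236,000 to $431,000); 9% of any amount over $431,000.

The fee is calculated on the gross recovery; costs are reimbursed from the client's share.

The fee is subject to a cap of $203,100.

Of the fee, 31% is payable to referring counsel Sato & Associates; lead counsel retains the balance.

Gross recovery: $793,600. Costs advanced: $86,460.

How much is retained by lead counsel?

Fee base is the gross recovery, $793,600; costs are reimbursed separately.
First $127,500 at 33% = $42,075.00
Next $55,500 at 28% = $15,540.00
Next $53,000 at 20.5% = $10,865.00
Next $195,000 at 14.5% = $28,275.00
Remaining $362,600 at 9% = $32,634.00
Fee: $42,075.00 + $15,540.00 + $10,865.00 + $28,275.00 + $32,634.00 = $129,389.00
$129,389.00 is under the $203,100 cap.
Referral share: 31% of $129,389.00 = $40,110.59; lead counsel retains $129,389.00 − $40,110.59 = $89,278.41.

$89,278.41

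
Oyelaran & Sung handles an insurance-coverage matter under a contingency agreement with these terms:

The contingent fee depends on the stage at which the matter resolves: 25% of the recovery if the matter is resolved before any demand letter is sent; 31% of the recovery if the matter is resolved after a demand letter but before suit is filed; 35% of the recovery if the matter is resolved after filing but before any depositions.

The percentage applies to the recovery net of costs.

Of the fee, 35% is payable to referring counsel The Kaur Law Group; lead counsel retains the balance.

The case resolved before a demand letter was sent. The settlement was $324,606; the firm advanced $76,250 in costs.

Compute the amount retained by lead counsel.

Fee base (net of costs): $324,606 − $76,250 = $248,356
The matter resolved before a demand letter was sent, so the 25% rate applies.
$248,356 × 25% = $62,089.00
Referral share: 35% of $62,089.00 = $21,731.15; lead counsel retains $62,089.00 − $21,731.15 = $40,357.85.

$40,357.85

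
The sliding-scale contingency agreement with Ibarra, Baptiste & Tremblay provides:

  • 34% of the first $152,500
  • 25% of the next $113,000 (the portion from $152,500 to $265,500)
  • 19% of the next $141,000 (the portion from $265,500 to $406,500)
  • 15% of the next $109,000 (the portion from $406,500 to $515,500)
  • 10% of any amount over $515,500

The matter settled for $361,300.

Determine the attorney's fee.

First $152,500 at 34% = $51,850.00
Next $113,000 at 25% = $28,250.00
Remaining $95,800 at 19% = $18,202.00
Fee: $51,850.00 + $28,250.00 + $18,202.00 = $98,302.00

$98,302.00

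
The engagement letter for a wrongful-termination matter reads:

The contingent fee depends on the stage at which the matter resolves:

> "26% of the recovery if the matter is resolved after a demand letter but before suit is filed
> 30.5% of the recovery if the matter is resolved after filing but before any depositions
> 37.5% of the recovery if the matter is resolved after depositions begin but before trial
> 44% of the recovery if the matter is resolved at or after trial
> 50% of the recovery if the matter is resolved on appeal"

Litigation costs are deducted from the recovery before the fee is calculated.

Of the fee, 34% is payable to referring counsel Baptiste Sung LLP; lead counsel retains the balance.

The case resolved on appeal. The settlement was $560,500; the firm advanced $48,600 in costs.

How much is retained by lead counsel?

$168,927.00

Fee base (net of costs): $560,500 − $48,600 = $511,900
The matter resolved on appeal, so the 50% rate applies.
$511,900 × 50% = $255,950.00
Referral share: 34% of $255,950.00 = $87,023.00; lead counsel retains $255,950.00 − $87,023.00 = $168,927.00.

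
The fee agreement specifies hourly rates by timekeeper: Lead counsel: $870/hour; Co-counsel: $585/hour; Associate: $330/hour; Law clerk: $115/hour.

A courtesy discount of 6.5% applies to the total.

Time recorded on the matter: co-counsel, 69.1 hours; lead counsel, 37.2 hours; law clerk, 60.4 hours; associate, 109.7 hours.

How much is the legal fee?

$108,398.76

Lead counsel: 37.2 × $870 = $32,364.00
Co-counsel: 69.1 × $585 = $40,423.50
Associate: 109.7 × $330 = $36,201.00
Law clerk: 60.4 × $115 = $6,946.00
Subtotal: $115,934.50
Less 6.5% discount: −$7,535.74
Total: $115,934.50 − $7,535.74 = $108,398.76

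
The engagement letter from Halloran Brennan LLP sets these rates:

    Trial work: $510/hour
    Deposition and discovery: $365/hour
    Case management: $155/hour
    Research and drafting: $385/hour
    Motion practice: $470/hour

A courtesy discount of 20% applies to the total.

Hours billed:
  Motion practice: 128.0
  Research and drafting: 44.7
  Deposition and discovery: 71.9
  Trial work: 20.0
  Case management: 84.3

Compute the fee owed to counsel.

Trial work: 20.0 × $510 = $10,200.00
Deposition and discovery: 71.9 × $365 = $26,243.50
Case management: 84.3 × $155 = $13,066.50
Research and drafting: 44.7 × $385 = $17,209.50
Motion practice: 128.0 × $470 = $60,160.00
Subtotal: $126,879.50
Less 20% discount: −$25,375.90
Total: $126,879.50 − $25,375.90 = $101,503.60

$101,503.60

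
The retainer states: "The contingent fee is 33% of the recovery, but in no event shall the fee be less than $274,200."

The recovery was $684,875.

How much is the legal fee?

33% of $684,875 = $226,008.75
That is below the $274,200 minimum, so the minimum applies.

$274,200.00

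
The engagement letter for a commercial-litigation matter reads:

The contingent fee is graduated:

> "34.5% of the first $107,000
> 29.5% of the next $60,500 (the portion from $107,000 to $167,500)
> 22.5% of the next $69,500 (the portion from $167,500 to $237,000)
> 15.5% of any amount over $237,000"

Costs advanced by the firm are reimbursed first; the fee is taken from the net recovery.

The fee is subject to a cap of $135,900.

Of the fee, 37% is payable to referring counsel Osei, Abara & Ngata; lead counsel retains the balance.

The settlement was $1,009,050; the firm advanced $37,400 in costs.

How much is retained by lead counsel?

Fee base (net of costs): $1,009,050 − $37,400 = $971,650
First $107,000 at 34.5% = $36,915.00
Next $60,500 at 29.5% = $17,847.50
Next $69,500 at 22.5% = $15,637.50
Remaining $734,650 at 15.5% = $113,870.75
Fee: $36,915.00 + $17,847.50 + $15,637.50 + $113,870.75 = $184,270.75
$184,270.75 exceeds the $135,900 cap, so the fee is capped at $135,900.00.
Referral share: 37% of $135,900.00 = $50,283.00; lead counsel retains $135,900.00 − $50,283.00 = $85,617.00.

$85,617.00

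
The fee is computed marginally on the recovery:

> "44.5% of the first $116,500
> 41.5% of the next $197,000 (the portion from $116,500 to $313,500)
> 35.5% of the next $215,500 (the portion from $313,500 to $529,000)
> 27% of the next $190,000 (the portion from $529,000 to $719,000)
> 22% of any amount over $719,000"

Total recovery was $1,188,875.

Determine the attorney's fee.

First $116,500 at 44.5% = $51,842.50
Next $197,000 at 41.5% = $81,755.00
Next $215,500 at 35.5% = $76,502.50
Next $190,000 at 27% = $51,300.00
Remaining $469,875 at 22% = $103,372.50
Fee: $51,842.50 + $81,755.00 + $76,502.50 + $51,300.00 + $103,372.50 = $364,772.50

$364,772.50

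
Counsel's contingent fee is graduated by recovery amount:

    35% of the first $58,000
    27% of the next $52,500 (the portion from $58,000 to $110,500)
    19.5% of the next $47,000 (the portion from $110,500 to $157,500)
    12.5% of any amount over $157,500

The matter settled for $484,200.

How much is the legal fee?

First $58,000 at 35% = $20,300.00
Next $52,500 at 27% = $14,175.00
Next $47,000 at 19.5% = $9,165.00
Remaining $326,700 at 12.5% = $40,837.50
Fee: $20,300.00 + $14,175.00 + $9,165.00 + $40,837.50 = $84,477.50

$84,477.50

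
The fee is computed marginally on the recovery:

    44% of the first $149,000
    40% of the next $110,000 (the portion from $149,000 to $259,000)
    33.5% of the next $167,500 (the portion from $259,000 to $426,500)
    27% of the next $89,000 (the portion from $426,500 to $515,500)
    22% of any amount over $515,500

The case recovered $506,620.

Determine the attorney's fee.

$187,304.90

First $149,000 at 44% = $65,560.00
Next $110,000 at 40% = $44,000.00
Next $167,500 at 33.5% = $56,112.50
Remaining $80,120 at 27% = $21,632.40
Fee: $65,560.00 + $44,000.00 + $56,112.50 + $21,632.40 = $187,304.90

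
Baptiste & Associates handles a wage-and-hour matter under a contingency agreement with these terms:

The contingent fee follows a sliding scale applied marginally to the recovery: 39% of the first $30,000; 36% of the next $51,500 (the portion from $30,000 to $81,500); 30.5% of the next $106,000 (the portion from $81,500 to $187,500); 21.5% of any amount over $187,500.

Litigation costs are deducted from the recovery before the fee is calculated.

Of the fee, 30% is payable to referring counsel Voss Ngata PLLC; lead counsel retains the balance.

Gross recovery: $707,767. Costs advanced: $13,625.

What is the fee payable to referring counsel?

$51,449.41

Fee base (net of costs): $707,767 − $13,625 = $694,142
First $30,000 at 39% = $11,700.00
Next $51,500 at 36% = $18,540.00
Next $106,000 at 30.5% = $32,330.00
Remaining $506,642 at 21.5% = $108,928.03
Fee: $11,700.00 + $18,540.00 + $32,330.00 + $108,928.03 = $171,498.03
Referral share: 30% of $171,498.03 = $51,449.41; lead counsel retains $171,498.03 − $51,449.41 = $120,048.62.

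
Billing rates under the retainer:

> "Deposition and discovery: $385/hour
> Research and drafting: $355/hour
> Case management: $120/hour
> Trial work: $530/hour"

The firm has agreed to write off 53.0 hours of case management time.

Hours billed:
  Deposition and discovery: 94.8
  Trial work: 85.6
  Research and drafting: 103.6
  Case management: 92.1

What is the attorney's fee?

$123,336.00

Deposition and discovery: 94.8 × $385 = $36,498.00
Research and drafting: 103.6 × $355 = $36,778.00
Case management: 92.1 × $120 = $11,052.00
Trial work: 85.6 × $530 = $45,368.00
Subtotal: $129,696.00
Write-off: 53.0 × $120 = $6,360.00
Total: $129,696.00 − $6,360.00 = $123,336.00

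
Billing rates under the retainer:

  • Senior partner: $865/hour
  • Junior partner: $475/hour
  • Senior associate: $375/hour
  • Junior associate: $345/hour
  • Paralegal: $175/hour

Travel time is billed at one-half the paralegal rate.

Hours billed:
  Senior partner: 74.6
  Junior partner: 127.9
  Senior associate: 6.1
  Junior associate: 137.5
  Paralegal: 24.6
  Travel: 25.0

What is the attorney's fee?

Senior partner: 74.6 × $865 = $64,529.00
Junior partner: 127.9 × $475 = $60,752.50
Senior associate: 6.1 × $375 = $2,287.50
Junior associate: 137.5 × $345 = $47,437.50
Paralegal: 24.6 × $175 = $4,305.00
Subtotal: $64,529.00 + $60,752.50 + $2,287.50 + $47,437.50 + $4,305.00 = $179,311.50
Travel: 25.0 × ($175 ÷ 2) = 25.0 × $87.50 = $2,187.50
Total: $179,311.50 + $2,187.50 = $181,499.00

$181,499.00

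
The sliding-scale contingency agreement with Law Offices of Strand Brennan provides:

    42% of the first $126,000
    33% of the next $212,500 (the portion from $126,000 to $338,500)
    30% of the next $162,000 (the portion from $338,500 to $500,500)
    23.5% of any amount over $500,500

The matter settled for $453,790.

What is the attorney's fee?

First $126,000 at 42% = $52,920.00
Next $212,500 at 33% = $70,125.00
Remaining $115,290 at 30% = $34,587.00
Fee: $52,920.00 + $70,125.00 + $34,587.00 = $157,632.00

$157,632.00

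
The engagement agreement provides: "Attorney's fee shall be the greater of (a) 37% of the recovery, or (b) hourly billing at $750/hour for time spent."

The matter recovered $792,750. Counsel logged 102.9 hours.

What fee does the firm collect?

$293,317.50

(a) 37% of $792,750 = $293,317.50
(b) 102.9 × $750 = $77,175.00
The greater is (a): $293,317.50.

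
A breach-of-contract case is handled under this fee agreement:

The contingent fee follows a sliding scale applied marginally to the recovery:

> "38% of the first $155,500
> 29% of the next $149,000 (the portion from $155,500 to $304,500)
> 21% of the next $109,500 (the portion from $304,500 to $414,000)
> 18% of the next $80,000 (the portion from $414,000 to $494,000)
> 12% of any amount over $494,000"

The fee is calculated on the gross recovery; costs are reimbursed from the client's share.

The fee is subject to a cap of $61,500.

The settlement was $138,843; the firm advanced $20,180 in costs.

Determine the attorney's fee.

$52,760.34

Fee base is the gross recovery, $138,843; costs are reimbursed separately.
First $138,843 at 38% = $52,760.34
$52,760.34 is under the $61,500 cap.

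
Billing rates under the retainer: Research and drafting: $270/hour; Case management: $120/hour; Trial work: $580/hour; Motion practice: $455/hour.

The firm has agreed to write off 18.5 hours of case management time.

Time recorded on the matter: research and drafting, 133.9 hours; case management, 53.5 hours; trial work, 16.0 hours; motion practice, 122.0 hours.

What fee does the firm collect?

Research and drafting: 133.9 × $270 = $36,153.00
Case management: 53.5 × $120 = $6,420.00
Trial work: 16.0 × $580 = $9,280.00
Motion practice: 122.0 × $455 = $55,510.00
Subtotal: $107,363.00
Write-off: 18.5 × $120 = $2,220.00
Total: $107,363.00 − $2,220.00 = $105,143.00

$105,143.00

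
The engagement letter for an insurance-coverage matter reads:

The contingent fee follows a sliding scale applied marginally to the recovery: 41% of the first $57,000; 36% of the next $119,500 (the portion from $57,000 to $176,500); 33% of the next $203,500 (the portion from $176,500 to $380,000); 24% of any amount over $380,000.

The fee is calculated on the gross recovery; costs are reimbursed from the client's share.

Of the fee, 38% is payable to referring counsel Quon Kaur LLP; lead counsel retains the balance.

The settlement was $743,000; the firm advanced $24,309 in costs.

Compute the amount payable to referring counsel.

$83,852.70

Fee base is the gross recovery, $743,000; costs are reimbursed separately.
First $57,000 at 41% = $23,370.00
Next $119,500 at 36% = $43,020.00
Next $203,500 at 33% = $67,155.00
Remaining $363,000 at 24% = $87,120.00
Fee: $23,370.00 + $43,020.00 + $67,155.00 + $87,120.00 = $220,665.00
Referral share: 38% of $220,665.00 = $83,852.70; lead counsel retains $220,665.00 − $83,852.70 = $136,812.30.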